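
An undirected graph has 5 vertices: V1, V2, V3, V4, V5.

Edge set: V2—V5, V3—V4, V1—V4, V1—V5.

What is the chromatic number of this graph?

2

V1 and V4 are adjacent, so at least 2 colors are needed.
2 colors suffice: V1=blue, V2=blue, V3=blue, V4=red, V5=red. Each edge has distinct colors on its endpoints.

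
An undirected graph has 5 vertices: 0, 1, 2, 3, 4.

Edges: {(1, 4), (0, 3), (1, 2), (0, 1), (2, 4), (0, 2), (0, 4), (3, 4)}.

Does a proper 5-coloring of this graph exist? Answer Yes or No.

Yes

The chromatic number is 4. 0, 1, 2, 4 are pairwise adjacent (a clique of size 4), so at least 4 colors are needed.
A valid assignment using 4 colors: 0=blue, 1=green, 2=yellow, 3=green, 4=red.
Since 5 ≥ 4, a proper 5-coloring certainly exists.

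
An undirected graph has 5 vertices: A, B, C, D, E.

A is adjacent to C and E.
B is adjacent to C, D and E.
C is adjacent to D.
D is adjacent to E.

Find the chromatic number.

3

B, D, E are mutually adjacent, so at least 3 colors are needed.
3 colors suffice: color 1 → {C, E}; color 2 → {A, D}; color 3 → {B}. Each edge has distinct colors on its endpoints.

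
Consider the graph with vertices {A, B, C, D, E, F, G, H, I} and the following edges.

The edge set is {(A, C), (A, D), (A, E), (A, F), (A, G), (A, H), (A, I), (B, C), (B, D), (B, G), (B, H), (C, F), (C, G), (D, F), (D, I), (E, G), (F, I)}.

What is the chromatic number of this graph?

A, D, F, I are pairwise adjacent (a clique of size 4), so at least 4 colors are needed.
A valid assignment using 4 colors: A=1, B=1, C=3, D=2, E=3, F=4, G=2, H=2, I=3. Each edge has distinct colors on its endpoints.

4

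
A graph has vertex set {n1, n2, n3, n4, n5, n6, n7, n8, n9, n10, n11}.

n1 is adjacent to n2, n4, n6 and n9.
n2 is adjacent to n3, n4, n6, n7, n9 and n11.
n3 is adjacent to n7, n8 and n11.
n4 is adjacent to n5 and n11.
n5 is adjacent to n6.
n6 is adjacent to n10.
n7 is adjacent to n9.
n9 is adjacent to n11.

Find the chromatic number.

3

n2, n7, n9 form a triangle, so at least 3 colors are needed.
A valid assignment using 3 colors: n1=green, n2=red, n3=blue, n4=blue, n5=red, n6=blue, n7=green, n8=red, n9=blue, n10=red, n11=green. No two adjacent vertices share a color.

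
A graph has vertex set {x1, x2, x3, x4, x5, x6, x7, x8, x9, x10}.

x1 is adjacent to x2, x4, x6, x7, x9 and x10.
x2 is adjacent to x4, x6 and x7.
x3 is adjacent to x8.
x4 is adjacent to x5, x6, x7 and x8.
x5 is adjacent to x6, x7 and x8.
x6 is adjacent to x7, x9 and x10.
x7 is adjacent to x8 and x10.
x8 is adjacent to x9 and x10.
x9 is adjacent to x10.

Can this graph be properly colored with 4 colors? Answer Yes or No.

x1, x2, x4, x6, x7 are mutually adjacent (a clique of size 5), so at least 5 colors are needed.
So 4 colors are not enough.

No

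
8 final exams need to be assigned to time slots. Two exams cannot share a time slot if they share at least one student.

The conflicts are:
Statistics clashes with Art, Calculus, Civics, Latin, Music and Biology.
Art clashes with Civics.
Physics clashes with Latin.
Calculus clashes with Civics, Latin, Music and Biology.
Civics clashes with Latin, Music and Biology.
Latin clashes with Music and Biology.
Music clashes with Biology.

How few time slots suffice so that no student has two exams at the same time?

Statistics, Calculus, Civics, Latin, Music, Biology are mutually in conflict, so at least 6 time slots are needed.
6 time slots suffice: time slot 1 → {Statistics, Physics}; time slot 2 → {Art, Latin}; time slot 3 → {Civics}; time slot 4 → {Music}; time slot 5 → {Biology}; time slot 6 → {Calculus}. Each listed conflict is separated.

6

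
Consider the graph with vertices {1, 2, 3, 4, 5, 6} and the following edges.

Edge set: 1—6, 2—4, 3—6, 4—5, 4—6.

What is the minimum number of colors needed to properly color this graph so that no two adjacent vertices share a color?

2

2 and 4 are adjacent, so at least 2 colors are needed.
2 colors suffice: color a → {2, 5, 6}; color b → {1, 3, 4}. Each edge has distinct colors on its endpoints.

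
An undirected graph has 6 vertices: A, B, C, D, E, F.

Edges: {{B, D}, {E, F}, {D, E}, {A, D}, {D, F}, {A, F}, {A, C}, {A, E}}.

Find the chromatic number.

A, D, E, F are pairwise adjacent (a clique of size 4), so at least 4 colors are needed.
4 colors suffice: color 1 → {C, D}; color 2 → {A, B}; color 3 → {E}; color 4 → {F}. Each edge has distinct colors on its endpoints.

4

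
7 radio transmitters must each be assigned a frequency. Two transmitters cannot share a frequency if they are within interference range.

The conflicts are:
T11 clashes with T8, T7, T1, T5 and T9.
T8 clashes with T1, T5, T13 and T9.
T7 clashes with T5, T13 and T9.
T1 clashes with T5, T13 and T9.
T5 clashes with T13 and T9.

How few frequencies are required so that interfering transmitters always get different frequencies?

T11, T8, T1, T5, T9 pairwise conflict, so at least 5 frequencies are needed.
5 frequencies suffice: frequency 1 → {T5}; frequency 2 → {T8, T7}; frequency 3 → {T11, T13}; frequency 4 → {T9}; frequency 5 → {T1}. No two conflicting transmitters share a frequency.

5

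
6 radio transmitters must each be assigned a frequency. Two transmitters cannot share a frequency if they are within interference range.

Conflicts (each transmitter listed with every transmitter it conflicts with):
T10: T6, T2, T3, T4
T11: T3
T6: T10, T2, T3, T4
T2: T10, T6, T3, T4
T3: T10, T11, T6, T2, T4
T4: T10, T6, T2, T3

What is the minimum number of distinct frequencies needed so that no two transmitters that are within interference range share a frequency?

5

T10, T6, T2, T3, T4 pairwise conflict, so at least 5 frequencies are needed.
Using 5 frequencies: T10=3, T11=2, T6=2, T2=4, T3=1, T4=5. No two conflicting transmitters share a frequency.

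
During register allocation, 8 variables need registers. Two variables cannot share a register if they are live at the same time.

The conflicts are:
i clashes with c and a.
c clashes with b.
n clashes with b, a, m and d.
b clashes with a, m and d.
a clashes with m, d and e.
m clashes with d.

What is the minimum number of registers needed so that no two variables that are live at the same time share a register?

5

n, b, a, m, d are mutually in conflict, so at least 5 registers are needed.
5 registers suffice: register 1 → {c, a}; register 2 → {i, b, e}; register 3 → {d}; register 4 → {n}; register 5 → {m}. Each listed conflict is separated.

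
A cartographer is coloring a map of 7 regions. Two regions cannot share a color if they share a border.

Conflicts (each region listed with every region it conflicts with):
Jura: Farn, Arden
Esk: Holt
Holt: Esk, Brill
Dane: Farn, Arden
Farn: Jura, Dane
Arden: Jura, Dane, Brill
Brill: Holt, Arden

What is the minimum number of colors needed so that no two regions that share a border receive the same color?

2

Esk and Holt conflict, so at least 2 colors are needed.
A valid assignment using 2 colors: Jura=2, Esk=2, Holt=1, Dane=2, Farn=1, Arden=1, Brill=2. Every pair that conflicts lands in different colors.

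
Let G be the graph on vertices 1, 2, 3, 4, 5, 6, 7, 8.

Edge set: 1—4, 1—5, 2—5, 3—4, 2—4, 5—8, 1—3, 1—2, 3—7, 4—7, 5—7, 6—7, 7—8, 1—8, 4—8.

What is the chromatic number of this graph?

3

1, 3, 4 form a triangle, so at least 3 colors are needed.
3 colors suffice: color red → {1, 7}; color blue → {4, 5, 6}; color green → {2, 3, 8}. Every edge joins two different colors.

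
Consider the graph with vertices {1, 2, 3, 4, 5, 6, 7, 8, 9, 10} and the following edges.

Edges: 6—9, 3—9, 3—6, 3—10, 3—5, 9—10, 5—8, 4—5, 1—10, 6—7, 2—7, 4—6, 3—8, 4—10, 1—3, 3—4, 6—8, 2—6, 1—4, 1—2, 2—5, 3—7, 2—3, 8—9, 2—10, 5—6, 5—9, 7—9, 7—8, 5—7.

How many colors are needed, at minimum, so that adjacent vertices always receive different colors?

3, 5, 6, 7, 8, 9 form a clique, so at least 6 colors are needed.
6 colors suffice: color a → {3}; color b → {5, 10}; color c → {1, 6}; color d → {2, 4, 9}; color e → {7}; color f → {8}. Each edge has distinct colors on its endpoints.

6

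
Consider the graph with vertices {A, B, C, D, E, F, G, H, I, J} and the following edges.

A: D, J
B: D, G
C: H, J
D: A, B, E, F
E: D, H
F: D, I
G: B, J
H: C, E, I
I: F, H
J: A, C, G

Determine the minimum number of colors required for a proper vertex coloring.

3

The cycle J-G-B-D-A-J has odd length 5, so it cannot be 2-colored; at least 3 colors are needed.
3 colors suffice: A=2, B=2, C=2, D=1, E=2, F=3, G=3, H=1, I=2, J=1. No two adjacent vertices share a color.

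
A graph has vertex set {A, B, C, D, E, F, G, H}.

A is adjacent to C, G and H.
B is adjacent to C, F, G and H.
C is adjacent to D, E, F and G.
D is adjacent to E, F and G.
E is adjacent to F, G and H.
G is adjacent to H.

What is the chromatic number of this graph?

C, D, E, G are pairwise adjacent (a clique of size 4), so at least 4 colors are needed.
4 colors suffice: color 1 → {F, G}; color 2 → {C, H}; color 3 → {A, B, E}; color 4 → {D}. Each edge has distinct colors on its endpoints.

4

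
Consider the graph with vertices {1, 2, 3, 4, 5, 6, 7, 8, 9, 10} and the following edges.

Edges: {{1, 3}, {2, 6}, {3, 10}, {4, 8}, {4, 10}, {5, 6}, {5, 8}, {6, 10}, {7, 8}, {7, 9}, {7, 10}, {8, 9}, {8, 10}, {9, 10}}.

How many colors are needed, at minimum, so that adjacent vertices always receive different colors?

4

7, 8, 9, 10 are pairwise adjacent (a clique of size 4), so at least 4 colors are needed.
One proper 4-coloring: 1=a, 2=a, 3=b, 4=c, 5=a, 6=b, 7=c, 8=b, 9=d, 10=a. Every edge joins two different colors.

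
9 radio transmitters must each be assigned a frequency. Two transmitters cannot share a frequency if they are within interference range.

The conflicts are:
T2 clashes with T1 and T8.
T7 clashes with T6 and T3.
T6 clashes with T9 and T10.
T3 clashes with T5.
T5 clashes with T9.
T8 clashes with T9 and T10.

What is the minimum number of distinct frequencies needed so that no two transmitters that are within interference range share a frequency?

The cycle T3-T5-T9-T6-T7-T3 has odd length 5, so it cannot be 2-colored; at least 3 frequencies are needed.
3 frequencies suffice: frequency 1 → {T2, T7, T9, T10}; frequency 2 → {T6, T3, T1, T8}; frequency 3 → {T5}. Every pair that conflicts lands in different frequencies.

3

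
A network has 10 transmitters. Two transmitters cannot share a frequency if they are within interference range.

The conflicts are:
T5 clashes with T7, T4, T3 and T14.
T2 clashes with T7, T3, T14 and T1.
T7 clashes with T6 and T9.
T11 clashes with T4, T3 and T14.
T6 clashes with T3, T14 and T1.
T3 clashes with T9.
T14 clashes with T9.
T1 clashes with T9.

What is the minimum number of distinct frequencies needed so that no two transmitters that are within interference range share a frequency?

2

T2 and T1 conflict, so at least 2 frequencies are needed.
Using 2 frequencies: T5=2, T2=2, T7=1, T11=2, T6=2, T4=1, T3=1, T14=1, T1=1, T9=2. No two conflicting transmitters share a frequency.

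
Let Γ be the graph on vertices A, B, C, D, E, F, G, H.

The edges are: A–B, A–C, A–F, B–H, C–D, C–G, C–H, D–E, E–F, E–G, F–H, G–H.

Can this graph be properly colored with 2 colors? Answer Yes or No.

No

C, G, H form a triangle, so at least 3 colors are needed.
So 2 colors are not enough.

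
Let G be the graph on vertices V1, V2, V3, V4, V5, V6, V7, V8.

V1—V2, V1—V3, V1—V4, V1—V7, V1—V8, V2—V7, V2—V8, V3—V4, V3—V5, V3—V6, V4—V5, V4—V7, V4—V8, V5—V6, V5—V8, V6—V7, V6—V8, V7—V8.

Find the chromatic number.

V1, V2, V7, V8 form a clique, so at least 4 colors are needed.
4 colors suffice: color R → {V3, V8}; color B → {V5, V7}; color G → {V1, V6}; color Y → {V2, V4}. No two adjacent vertices share a color.

4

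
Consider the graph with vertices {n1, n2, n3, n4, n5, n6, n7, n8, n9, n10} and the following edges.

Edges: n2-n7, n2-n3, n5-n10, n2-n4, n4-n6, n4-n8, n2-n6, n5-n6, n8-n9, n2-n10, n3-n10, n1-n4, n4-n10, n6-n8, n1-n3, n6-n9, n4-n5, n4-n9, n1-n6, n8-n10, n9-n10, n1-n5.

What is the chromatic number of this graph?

4

n1, n4, n5, n6 are mutually adjacent (a clique of size 4), so at least 4 colors are needed.
4 colors suffice: color R → {n3, n4, n7}; color B → {n6, n10}; color G → {n1, n2, n8}; color Y → {n5, n9}. Each edge has distinct colors on its endpoints.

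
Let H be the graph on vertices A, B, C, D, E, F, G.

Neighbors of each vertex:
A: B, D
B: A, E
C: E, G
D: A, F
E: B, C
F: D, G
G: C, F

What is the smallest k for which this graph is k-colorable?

3

The cycle D-A-B-E-C-G-F-D has odd length 7, so it cannot be 2-colored; at least 3 colors are needed.
3 colors suffice: color red → {A, E, F}; color blue → {B, D, G}; color green → {C}. No two adjacent vertices share a color.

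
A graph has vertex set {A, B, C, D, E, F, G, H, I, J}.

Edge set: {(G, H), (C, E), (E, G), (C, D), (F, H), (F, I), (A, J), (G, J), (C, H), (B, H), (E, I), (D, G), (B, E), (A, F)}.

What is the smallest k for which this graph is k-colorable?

The cycle A-J-G-H-F-A has odd length 5, so it cannot be 2-colored; at least 3 colors are needed.
3 colors suffice: color 1 → {B, C, F, G}; color 2 → {D, E, H, J}; color 3 → {A, I}. Each edge has distinct colors on its endpoints.

3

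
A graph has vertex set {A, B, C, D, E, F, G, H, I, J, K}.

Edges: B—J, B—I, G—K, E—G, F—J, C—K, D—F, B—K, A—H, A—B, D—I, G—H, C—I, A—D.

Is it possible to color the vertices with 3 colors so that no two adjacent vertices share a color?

The chromatic number is 3. The cycle J-B-A-D-F-J has odd length 5, so it cannot be 2-colored; at least 3 colors are needed.
3 colors suffice: color red → {B, C, D, G}; color blue → {A, E, F, I, K}; color green → {H, J}.
That is already a proper 3-coloring.

Yes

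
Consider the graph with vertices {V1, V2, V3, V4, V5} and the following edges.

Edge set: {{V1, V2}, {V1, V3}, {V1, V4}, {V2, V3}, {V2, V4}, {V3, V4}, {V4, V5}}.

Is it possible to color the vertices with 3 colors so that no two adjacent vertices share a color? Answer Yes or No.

No

V1, V2, V3, V4 form a clique, so at least 4 colors are needed.
So 3 colors are not enough.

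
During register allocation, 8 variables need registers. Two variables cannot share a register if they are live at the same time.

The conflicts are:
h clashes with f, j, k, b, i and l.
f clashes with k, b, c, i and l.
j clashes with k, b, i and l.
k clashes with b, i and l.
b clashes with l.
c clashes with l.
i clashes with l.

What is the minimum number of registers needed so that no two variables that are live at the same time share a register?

h, f, k, i, l are mutually in conflict, so at least 5 registers are needed.
5 registers suffice: h=4, f=2, j=2, k=3, b=5, c=3, i=5, l=1. Each listed conflict is separated.

5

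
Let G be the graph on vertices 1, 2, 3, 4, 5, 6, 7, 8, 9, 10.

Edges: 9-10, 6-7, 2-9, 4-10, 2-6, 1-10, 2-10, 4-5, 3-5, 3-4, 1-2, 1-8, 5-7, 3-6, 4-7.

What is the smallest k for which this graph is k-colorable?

3

3, 4, 5 are pairwise adjacent, so at least 3 colors are needed.
3 colors suffice: color red → {2, 4, 8}; color blue → {3, 7, 10}; color green → {1, 5, 6, 9}. Each edge has distinct colors on its endpoints.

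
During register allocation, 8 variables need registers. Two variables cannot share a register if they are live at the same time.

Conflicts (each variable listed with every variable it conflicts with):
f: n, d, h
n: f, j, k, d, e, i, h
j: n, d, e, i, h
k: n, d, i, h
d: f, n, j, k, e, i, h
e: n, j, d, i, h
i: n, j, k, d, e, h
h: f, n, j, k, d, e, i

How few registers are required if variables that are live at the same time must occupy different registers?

n, j, d, e, i, h pairwise conflict, so at least 6 registers are needed.
6 registers suffice: f=4, n=3, j=5, k=5, d=2, e=6, i=4, h=1. No two conflicting variables share a register.

6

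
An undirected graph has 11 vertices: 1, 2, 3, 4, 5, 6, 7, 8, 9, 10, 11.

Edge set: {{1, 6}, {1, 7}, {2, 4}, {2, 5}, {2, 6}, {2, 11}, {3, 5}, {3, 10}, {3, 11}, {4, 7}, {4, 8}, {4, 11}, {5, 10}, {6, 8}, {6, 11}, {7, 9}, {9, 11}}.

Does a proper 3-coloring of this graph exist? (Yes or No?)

Yes

The chromatic number is 3. 2, 4, 11 are pairwise adjacent, so at least 3 colors are needed.
A valid assignment using 3 colors: 1=b, 2=b, 3=b, 4=c, 5=a, 6=c, 7=a, 8=a, 9=b, 10=c, 11=a.
That is already a proper 3-coloring.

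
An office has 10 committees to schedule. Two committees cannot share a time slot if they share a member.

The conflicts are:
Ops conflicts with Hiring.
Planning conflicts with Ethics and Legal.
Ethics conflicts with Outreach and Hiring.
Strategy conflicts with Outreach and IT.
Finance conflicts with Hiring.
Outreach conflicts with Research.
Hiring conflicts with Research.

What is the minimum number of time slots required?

Ethics and Outreach conflict, so at least 2 time slots are needed.
2 time slots suffice: time slot 1 → {Planning, Outreach, Hiring, IT}; time slot 2 → {Ops, Ethics, Strategy, Finance, Legal, Research}. Every pair that conflicts lands in different time slots.

2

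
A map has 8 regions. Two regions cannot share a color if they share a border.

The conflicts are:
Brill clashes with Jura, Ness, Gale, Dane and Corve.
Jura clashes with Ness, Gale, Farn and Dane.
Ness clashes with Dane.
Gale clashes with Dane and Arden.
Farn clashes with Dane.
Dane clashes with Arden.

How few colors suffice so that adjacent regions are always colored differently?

Brill, Jura, Ness, Dane all conflict with each other, so at least 4 colors are needed.
4 colors suffice: Brill=2, Jura=3, Ness=4, Gale=4, Farn=2, Dane=1, Arden=2, Corve=1. Each listed conflict is separated.

4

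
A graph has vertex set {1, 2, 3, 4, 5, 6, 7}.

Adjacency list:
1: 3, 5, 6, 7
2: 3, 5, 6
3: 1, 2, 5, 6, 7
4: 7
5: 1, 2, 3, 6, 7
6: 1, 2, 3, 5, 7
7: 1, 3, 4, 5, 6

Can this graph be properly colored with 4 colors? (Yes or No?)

No

1, 3, 5, 6, 7 are mutually adjacent (a clique of size 5), so at least 5 colors are needed.
So 4 colors are not enough.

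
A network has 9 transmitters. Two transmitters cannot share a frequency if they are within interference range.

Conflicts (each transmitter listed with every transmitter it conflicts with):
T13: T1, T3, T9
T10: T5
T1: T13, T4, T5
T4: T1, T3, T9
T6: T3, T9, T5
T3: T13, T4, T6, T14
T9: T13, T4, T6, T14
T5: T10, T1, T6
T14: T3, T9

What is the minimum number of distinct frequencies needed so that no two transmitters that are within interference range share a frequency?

3

The cycle T6-T3-T13-T1-T5-T6 has odd length 5, so it cannot be 2-colored; at least 3 frequencies are needed.
A valid assignment using 3 frequencies: T13=2, T10=1, T1=1, T4=2, T6=2, T3=1, T9=1, T5=3, T14=2. Every pair that conflicts lands in different frequencies.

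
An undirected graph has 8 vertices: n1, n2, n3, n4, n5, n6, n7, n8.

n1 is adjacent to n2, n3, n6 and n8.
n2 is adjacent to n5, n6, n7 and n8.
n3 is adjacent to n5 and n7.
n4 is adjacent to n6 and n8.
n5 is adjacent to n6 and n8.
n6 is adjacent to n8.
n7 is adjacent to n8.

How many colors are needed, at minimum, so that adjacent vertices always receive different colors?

n2, n5, n6, n8 are mutually adjacent (a clique of size 4), so at least 4 colors are needed.
4 colors suffice: color 1 → {n3, n8}; color 2 → {n2, n4}; color 3 → {n6, n7}; color 4 → {n1, n5}. Each edge has distinct colors on its endpoints.

4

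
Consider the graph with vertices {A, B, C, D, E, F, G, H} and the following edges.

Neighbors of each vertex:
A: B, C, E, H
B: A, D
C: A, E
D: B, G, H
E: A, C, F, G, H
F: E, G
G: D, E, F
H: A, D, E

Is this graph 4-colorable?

Yes

The chromatic number is 3. A, C, E are mutually adjacent, so at least 3 colors are needed.
3 colors suffice: color 1 → {D, E}; color 2 → {A, G}; color 3 → {B, C, F, H}.
Since 4 ≥ 3, a proper 4-coloring certainly exists.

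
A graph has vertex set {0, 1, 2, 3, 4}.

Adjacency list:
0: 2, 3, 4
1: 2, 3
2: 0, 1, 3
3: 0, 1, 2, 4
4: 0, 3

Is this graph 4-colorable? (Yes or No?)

Yes

The chromatic number is 3. 0, 2, 3 form a triangle, so at least 3 colors are needed.
3 colors suffice: color red → {3}; color blue → {0, 1}; color green → {2, 4}.
Since 4 ≥ 3, a proper 4-coloring certainly exists.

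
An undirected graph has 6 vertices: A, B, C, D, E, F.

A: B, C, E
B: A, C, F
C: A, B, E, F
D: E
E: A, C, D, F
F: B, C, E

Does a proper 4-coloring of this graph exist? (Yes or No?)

The chromatic number is 3. B, C, F are mutually adjacent, so at least 3 colors are needed.
One proper 3-coloring: A=green, B=blue, C=red, D=red, E=blue, F=green.
Since 4 ≥ 3, a proper 4-coloring certainly exists.

Yes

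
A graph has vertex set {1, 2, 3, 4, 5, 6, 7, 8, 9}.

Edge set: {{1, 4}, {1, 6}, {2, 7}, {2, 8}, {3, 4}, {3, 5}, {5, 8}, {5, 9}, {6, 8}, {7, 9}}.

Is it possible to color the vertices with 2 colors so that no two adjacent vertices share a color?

The cycle 7-9-5-8-2-7 has odd length 5, so it cannot be 2-colored; at least 3 colors are needed.
So 2 colors are not enough.

No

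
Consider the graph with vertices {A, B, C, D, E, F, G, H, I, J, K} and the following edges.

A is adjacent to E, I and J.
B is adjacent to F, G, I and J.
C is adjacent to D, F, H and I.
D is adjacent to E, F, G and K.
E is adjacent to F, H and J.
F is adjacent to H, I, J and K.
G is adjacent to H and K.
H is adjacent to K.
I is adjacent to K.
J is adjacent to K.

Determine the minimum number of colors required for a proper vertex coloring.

3

G, H, K are mutually adjacent, so at least 3 colors are needed.
3 colors suffice: A=1, B=2, C=2, D=3, E=2, F=1, G=1, H=3, I=3, J=3, K=2. No two adjacent vertices share a color.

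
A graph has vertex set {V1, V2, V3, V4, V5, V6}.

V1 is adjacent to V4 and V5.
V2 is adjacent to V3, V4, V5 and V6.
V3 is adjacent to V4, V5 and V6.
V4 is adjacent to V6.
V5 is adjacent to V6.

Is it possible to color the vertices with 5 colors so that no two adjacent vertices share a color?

The chromatic number is 4. V2, V3, V4, V6 are pairwise adjacent (a clique of size 4), so at least 4 colors are needed.
4 colors suffice: color R → {V1, V2}; color B → {V4, V5}; color G → {V3}; color Y → {V6}.
Since 5 ≥ 4, a proper 5-coloring certainly exists.

Yes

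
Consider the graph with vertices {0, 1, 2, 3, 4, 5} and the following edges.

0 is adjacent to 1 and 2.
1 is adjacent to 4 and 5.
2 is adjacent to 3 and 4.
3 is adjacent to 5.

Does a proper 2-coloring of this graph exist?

No

The cycle 2-4-1-5-3-2 has odd length 5, so it cannot be 2-colored; at least 3 colors are needed.
So 2 colors are not enough.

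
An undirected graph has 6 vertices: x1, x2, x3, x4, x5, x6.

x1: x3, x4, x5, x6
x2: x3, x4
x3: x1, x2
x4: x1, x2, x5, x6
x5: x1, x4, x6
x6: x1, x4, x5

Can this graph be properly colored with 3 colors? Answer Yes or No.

x1, x4, x5, x6 are pairwise adjacent (a clique of size 4), so at least 4 colors are needed.
So 3 colors are not enough.

No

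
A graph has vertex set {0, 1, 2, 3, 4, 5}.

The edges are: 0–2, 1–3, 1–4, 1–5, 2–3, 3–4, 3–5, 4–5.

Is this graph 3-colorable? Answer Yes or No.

No

1, 3, 4, 5 are pairwise adjacent (a clique of size 4), so at least 4 colors are needed.
So 3 colors are not enough.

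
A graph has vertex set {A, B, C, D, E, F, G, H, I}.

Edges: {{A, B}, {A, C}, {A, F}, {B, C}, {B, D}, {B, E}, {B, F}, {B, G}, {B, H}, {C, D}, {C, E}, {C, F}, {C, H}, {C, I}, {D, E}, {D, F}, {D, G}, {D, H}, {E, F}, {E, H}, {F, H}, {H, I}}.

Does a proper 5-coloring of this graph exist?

No

B, C, D, E, F, H form a clique, so at least 6 colors are needed.
So 5 colors are not enough.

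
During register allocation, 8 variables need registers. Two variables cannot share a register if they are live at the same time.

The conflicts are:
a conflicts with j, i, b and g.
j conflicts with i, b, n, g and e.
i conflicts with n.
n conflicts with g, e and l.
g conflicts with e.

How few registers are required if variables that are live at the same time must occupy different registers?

4

j, n, g, e all conflict with each other, so at least 4 registers are needed.
A valid assignment using 4 registers: a=2, j=1, i=3, b=3, n=2, g=3, e=4, l=1. Every pair that conflicts lands in different registers.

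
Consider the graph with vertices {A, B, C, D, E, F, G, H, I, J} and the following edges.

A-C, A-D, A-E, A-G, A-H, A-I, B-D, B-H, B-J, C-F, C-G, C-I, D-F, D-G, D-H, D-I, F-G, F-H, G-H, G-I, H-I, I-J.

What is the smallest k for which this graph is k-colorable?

5

A, D, G, H, I are pairwise adjacent (a clique of size 5), so at least 5 colors are needed.
A valid assignment using 5 colors: A=2, B=1, C=3, D=4, E=1, F=2, G=1, H=3, I=5, J=2. Each edge has distinct colors on its endpoints.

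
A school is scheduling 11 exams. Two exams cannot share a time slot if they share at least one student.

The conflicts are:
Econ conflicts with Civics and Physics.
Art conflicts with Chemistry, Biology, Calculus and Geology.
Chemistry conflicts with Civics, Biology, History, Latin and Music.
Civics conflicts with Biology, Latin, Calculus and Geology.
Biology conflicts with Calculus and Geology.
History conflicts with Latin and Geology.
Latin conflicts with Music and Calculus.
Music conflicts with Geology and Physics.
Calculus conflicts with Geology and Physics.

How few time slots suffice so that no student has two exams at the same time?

4

Art, Biology, Calculus, Geology are mutually in conflict, so at least 4 time slots are needed.
4 time slots suffice: time slot 1 → {Chemistry, Geology, Physics}; time slot 2 → {Econ, History, Music, Calculus}; time slot 3 → {Art, Civics}; time slot 4 → {Biology, Latin}. No two conflicting exams share a time slot.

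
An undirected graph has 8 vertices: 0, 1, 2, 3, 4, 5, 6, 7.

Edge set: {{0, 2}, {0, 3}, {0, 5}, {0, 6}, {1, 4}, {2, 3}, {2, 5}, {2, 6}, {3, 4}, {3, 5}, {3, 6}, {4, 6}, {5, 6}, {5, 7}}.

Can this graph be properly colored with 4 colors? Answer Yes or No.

No

0, 2, 3, 5, 6 are mutually adjacent (a clique of size 5), so at least 5 colors are needed.
So 4 colors are not enough.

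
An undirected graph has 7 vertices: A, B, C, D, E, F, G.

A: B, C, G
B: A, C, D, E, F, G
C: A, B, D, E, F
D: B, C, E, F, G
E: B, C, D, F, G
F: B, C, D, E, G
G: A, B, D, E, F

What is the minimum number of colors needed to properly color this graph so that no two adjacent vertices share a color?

B, D, E, F, G form a clique, so at least 5 colors are needed.
One proper 5-coloring: A=green, B=red, C=blue, D=yellow, E=purple, F=green, G=blue. Each edge has distinct colors on its endpoints.

5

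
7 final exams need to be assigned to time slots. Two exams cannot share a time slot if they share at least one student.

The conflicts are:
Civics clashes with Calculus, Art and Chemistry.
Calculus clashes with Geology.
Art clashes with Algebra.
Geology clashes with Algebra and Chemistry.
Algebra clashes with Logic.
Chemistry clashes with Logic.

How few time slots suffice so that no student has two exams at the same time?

3

The cycle Civics-Chemistry-Logic-Algebra-Art-Civics has odd length 5, so it cannot be 2-colored; at least 3 time slots are needed.
Using 3 time slots: Civics=1, Calculus=2, Art=3, Geology=1, Algebra=2, Chemistry=2, Logic=1. Every pair that conflicts lands in different time slots.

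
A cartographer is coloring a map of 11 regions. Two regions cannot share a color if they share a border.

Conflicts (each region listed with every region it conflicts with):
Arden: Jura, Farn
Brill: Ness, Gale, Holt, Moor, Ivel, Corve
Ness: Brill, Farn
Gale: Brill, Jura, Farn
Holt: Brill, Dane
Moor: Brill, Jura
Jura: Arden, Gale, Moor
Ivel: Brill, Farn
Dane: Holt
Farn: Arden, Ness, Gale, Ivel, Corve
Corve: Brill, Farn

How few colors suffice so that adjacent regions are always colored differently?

Arden and Farn conflict, so at least 2 colors are needed.
A valid assignment using 2 colors: Arden=2, Brill=1, Ness=2, Gale=2, Holt=2, Moor=2, Jura=1, Ivel=2, Dane=1, Farn=1, Corve=2. Each listed conflict is separated.

2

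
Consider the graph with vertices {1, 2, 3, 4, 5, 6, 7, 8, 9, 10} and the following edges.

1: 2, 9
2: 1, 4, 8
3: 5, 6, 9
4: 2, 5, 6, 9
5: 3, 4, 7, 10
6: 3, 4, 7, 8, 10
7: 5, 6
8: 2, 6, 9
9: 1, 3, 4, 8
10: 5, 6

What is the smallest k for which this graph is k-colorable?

6 and 8 are adjacent, so at least 2 colors are needed.
2 colors suffice: color red → {2, 5, 6, 9}; color blue → {1, 3, 4, 7, 8, 10}. Each edge has distinct colors on its endpoints.

2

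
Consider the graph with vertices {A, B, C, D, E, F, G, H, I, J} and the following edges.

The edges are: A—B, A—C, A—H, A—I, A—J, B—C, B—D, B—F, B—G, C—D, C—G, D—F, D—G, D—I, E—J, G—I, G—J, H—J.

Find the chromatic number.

4

B, C, D, G are mutually adjacent (a clique of size 4), so at least 4 colors are needed.
A valid assignment using 4 colors: A=1, B=3, C=4, D=2, E=1, F=1, G=1, H=3, I=3, J=2. No two adjacent vertices share a color.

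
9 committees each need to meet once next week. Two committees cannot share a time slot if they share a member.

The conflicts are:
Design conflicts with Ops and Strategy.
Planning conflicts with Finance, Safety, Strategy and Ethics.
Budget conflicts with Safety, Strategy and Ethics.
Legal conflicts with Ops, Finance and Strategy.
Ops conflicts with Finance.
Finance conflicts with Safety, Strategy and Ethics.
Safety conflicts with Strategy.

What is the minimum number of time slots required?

4

Planning, Finance, Safety, Strategy are mutually in conflict, so at least 4 time slots are needed.
4 time slots suffice: time slot 1 → {Design, Budget, Finance}; time slot 2 → {Ops, Strategy, Ethics}; time slot 3 → {Planning, Legal}; time slot 4 → {Safety}. Each listed conflict is separated.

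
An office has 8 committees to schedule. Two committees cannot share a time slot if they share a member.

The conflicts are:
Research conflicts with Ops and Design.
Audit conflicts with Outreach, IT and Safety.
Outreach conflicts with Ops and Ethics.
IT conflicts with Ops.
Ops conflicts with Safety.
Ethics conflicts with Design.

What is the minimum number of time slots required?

3

The cycle Outreach-Ethics-Design-Research-Ops-Outreach has odd length 5, so it cannot be 2-colored; at least 3 time slots are needed.
3 time slots suffice: time slot 1 → {Audit, Ops, Design}; time slot 2 → {Research, Outreach, IT, Safety}; time slot 3 → {Ethics}. No two conflicting committees share a time slot.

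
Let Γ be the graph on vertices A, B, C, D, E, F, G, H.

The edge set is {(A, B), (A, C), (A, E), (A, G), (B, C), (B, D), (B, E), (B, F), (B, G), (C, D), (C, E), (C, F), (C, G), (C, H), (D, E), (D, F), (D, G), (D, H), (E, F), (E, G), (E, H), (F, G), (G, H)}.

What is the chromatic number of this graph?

6

B, C, D, E, F, G are pairwise adjacent (a clique of size 6), so at least 6 colors are needed.
6 colors suffice: color 1 → {C}; color 2 → {E}; color 3 → {G}; color 4 → {B, H}; color 5 → {A, D}; color 6 → {F}. Every edge joins two different colors.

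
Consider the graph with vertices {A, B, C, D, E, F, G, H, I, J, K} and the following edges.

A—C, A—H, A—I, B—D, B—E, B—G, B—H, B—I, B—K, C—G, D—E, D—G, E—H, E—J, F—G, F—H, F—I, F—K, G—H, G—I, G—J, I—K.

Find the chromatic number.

F, I, K are mutually adjacent, so at least 3 colors are needed.
3 colors suffice: color 1 → {A, E, G, K}; color 2 → {B, C, F, J}; color 3 → {D, H, I}. Each edge has distinct colors on its endpoints.

3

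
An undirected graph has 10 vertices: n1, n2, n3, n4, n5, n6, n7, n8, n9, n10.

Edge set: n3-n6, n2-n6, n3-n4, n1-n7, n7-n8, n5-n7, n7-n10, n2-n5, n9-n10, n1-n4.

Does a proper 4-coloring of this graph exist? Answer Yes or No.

The chromatic number is 3. The cycle n7-n5-n2-n6-n3-n4-n1-n7 has odd length 7, so it cannot be 2-colored; at least 3 colors are needed.
3 colors suffice: color 1 → {n4, n6, n7, n9}; color 2 → {n1, n2, n3, n8, n10}; color 3 → {n5}.
Since 4 ≥ 3, a proper 4-coloring certainly exists.

Yes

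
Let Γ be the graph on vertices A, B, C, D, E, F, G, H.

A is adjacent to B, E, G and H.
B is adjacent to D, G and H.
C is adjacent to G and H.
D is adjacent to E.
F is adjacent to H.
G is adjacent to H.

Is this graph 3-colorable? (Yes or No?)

A, B, G, H form a clique, so at least 4 colors are needed.
So 3 colors are not enough.

No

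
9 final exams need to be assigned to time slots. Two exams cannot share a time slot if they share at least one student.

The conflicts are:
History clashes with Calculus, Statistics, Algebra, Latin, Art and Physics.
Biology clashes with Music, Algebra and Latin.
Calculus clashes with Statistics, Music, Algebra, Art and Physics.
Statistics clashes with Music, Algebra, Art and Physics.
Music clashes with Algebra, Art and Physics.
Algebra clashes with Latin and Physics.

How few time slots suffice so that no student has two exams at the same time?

History, Calculus, Statistics, Algebra, Physics all conflict with each other, so at least 5 time slots are needed.
5 time slots suffice: History=3, Biology=2, Calculus=2, Statistics=4, Music=3, Algebra=1, Latin=4, Art=1, Physics=5. Each listed conflict is separated.

5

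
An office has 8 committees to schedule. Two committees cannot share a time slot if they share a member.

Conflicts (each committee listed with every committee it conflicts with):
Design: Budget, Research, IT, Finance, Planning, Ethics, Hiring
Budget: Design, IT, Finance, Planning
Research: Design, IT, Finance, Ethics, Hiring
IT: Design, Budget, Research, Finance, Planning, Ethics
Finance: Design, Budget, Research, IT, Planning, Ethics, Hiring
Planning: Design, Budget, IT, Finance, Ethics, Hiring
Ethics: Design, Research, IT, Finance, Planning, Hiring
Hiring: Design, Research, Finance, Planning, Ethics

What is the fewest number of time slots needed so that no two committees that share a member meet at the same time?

Design, IT, Finance, Planning, Ethics all conflict with each other, so at least 5 time slots are needed.
A valid assignment using 5 time slots: Design=2, Budget=4, Research=5, IT=3, Finance=1, Planning=5, Ethics=4, Hiring=3. Every pair that conflicts lands in different time slots.

5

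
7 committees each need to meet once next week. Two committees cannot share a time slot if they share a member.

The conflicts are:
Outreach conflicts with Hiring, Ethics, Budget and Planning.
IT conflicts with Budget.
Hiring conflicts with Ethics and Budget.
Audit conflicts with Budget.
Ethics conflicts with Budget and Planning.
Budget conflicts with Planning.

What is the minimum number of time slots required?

4

Outreach, Hiring, Ethics, Budget are mutually in conflict, so at least 4 time slots are needed.
4 time slots suffice: time slot 1 → {Budget}; time slot 2 → {IT, Audit, Ethics}; time slot 3 → {Outreach}; time slot 4 → {Hiring, Planning}. No two conflicting committees share a time slot.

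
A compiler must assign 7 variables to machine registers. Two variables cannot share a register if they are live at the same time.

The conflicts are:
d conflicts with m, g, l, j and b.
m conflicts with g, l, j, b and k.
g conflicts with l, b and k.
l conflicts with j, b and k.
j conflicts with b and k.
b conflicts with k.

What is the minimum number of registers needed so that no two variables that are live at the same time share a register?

d, m, l, j, b all conflict with each other, so at least 5 registers are needed.
5 registers suffice: register 1 → {b}; register 2 → {m}; register 3 → {l}; register 4 → {d, k}; register 5 → {g, j}. Every pair that conflicts lands in different registers.

5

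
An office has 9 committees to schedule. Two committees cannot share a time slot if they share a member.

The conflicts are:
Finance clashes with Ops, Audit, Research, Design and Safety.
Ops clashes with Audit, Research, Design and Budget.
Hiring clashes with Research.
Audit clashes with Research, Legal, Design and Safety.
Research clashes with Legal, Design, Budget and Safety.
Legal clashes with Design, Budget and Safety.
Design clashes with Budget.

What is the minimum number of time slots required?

Finance, Ops, Audit, Research, Design all conflict with each other, so at least 5 time slots are needed.
5 time slots suffice: Finance=5, Ops=4, Hiring=2, Audit=3, Research=1, Legal=4, Design=2, Budget=3, Safety=2. Each listed conflict is separated.

5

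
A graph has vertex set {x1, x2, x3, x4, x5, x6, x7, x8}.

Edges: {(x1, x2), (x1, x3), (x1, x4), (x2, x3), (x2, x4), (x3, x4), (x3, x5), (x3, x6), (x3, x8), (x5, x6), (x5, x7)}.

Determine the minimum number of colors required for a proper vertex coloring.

4

x1, x2, x3, x4 form a clique, so at least 4 colors are needed.
4 colors suffice: color 1 → {x3, x7}; color 2 → {x1, x5, x8}; color 3 → {x2, x6}; color 4 → {x4}. Every edge joins two different colors.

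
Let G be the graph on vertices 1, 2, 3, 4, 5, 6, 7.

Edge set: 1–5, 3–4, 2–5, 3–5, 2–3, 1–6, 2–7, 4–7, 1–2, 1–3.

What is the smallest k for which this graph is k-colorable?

1, 2, 3, 5 are pairwise adjacent (a clique of size 4), so at least 4 colors are needed.
4 colors suffice: color a → {2, 4, 6}; color b → {1, 7}; color c → {3}; color d → {5}. No two adjacent vertices share a color.

4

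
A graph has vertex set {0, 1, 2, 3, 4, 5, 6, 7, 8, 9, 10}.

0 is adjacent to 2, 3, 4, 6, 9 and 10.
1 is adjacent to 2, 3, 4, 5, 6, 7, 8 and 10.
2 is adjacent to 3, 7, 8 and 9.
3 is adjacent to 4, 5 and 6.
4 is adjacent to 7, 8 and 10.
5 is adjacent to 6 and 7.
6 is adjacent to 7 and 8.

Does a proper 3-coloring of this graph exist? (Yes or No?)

No

1, 3, 5, 6 are mutually adjacent (a clique of size 4), so at least 4 colors are needed.
So 3 colors are not enough.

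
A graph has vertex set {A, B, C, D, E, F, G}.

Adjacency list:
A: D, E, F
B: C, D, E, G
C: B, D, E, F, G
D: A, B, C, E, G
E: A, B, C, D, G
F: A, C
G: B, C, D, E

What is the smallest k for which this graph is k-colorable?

B, C, D, E, G form a clique, so at least 5 colors are needed.
5 colors suffice: color 1 → {A, C}; color 2 → {E, F}; color 3 → {D}; color 4 → {B}; color 5 → {G}. No two adjacent vertices share a color.

5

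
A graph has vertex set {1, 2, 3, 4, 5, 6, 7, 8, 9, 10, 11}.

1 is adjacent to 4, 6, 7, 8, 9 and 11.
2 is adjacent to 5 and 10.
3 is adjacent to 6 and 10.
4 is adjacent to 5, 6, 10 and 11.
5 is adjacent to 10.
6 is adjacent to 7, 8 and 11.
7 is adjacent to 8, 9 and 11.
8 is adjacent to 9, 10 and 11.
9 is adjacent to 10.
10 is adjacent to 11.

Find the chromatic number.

5

1, 6, 7, 8, 11 are pairwise adjacent (a clique of size 5), so at least 5 colors are needed.
5 colors suffice: color a → {1, 10}; color b → {5, 6, 9}; color c → {2, 3, 11}; color d → {4, 8}; color e → {7}. No two adjacent vertices share a color.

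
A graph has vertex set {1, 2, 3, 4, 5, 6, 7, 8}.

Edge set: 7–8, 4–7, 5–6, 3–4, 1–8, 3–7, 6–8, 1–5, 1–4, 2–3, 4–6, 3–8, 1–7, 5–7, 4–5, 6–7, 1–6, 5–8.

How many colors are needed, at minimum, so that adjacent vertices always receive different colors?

1, 5, 6, 7, 8 are mutually adjacent (a clique of size 5), so at least 5 colors are needed.
One proper 5-coloring: 1=green, 2=red, 3=blue, 4=yellow, 5=blue, 6=purple, 7=red, 8=yellow. Each edge has distinct colors on its endpoints.

5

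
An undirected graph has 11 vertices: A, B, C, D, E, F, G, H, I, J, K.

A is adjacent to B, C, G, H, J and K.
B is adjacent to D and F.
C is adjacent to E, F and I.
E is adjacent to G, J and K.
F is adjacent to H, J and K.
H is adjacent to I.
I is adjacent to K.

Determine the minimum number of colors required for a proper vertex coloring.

F and J are adjacent, so at least 2 colors are needed.
2 colors suffice: A=1, B=2, C=2, D=1, E=1, F=1, G=2, H=2, I=1, J=2, K=2. No two adjacent vertices share a color.

2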